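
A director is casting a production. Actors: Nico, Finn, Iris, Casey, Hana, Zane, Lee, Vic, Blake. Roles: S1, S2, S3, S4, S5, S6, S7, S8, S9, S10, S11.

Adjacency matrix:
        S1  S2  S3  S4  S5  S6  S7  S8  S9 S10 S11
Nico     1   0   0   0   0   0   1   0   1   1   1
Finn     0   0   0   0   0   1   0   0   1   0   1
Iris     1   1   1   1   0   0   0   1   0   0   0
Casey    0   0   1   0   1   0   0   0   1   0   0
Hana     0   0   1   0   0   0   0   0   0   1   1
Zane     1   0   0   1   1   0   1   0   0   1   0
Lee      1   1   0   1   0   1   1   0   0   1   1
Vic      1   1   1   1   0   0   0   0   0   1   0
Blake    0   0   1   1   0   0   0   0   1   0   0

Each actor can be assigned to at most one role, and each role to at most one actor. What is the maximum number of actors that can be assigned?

9

A valid assignment of size 9: Nico-S9, Finn-S6, Iris-S1, Casey-S5, Hana-S10, Zane-S7, Lee-S2, Vic-S3, Blake-S4.
All 9 actors are matched, so no larger matching exists.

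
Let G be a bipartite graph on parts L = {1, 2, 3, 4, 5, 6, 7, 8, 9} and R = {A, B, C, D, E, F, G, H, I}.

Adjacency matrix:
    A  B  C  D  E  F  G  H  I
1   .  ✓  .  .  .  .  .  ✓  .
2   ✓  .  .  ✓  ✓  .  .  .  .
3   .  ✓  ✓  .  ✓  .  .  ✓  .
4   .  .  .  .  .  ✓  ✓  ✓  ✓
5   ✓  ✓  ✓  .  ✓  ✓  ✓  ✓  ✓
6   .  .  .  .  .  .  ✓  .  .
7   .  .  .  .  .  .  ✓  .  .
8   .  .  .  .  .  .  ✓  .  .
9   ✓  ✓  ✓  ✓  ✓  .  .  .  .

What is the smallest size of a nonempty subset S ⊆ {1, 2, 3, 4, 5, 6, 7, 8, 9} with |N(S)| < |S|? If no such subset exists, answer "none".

Take S = {6, 7}. Its neighbourhood is {G}, so |N(S)| = 1 < |S| = 2.
No single vertex violates Hall's condition since each has at least one neighbour, so 2 is the minimum.

2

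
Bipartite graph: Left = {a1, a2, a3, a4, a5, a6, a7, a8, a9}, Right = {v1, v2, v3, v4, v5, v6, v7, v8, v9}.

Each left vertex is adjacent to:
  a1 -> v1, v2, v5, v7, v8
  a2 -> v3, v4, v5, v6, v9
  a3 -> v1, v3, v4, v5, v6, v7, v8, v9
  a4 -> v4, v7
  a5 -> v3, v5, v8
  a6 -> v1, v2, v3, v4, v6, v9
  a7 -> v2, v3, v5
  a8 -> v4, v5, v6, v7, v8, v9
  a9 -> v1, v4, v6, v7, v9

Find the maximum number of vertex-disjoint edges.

9

A valid assignment of size 9: a1→v7, a2→v9, a3→v1, a4→v4, a5→v8, a6→v3, a7→v2, a8→v5, a9→v6.
All 9 left vertices are matched, so no larger matching exists.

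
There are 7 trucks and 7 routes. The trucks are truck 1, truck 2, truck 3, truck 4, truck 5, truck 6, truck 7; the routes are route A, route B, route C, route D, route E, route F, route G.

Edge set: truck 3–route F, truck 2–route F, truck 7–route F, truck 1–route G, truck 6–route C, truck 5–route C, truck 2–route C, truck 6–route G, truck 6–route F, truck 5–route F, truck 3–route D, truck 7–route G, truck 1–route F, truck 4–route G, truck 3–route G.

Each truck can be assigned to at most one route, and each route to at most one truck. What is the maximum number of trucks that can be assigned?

A valid assignment of size 4: truck 1–route F, truck 2–route C, truck 3–route D, truck 4–route G.
The set {truck 1, truck 2, truck 4, truck 5, truck 6, truck 7} has only 3 neighbours ({route C, route F, route G}), so by Hall's theorem at most 4 of the 7 trucks can be matched.

4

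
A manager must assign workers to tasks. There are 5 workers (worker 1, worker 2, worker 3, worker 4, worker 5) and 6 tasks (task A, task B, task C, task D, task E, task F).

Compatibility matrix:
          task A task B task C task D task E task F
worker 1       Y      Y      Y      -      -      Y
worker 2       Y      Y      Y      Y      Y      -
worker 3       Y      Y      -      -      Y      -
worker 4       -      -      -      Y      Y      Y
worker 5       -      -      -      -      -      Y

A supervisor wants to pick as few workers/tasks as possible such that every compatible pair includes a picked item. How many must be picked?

{worker 1, worker 2, worker 3, worker 4, worker 5} is a vertex cover of size 5: every edge has an endpoint in this set.
No smaller cover exists because worker 1–task A, worker 2–task C, worker 3–task E, worker 4–task D, worker 5–task F is a matching of size 5, and a cover must include an endpoint of each of these disjoint edges (König's theorem).

5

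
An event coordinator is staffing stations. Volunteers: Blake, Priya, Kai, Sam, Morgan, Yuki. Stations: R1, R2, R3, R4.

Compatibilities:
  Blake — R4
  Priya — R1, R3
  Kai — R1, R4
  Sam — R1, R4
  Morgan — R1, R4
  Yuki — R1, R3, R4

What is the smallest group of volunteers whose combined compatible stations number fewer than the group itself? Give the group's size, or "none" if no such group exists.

3

Take S = {Blake, Kai, Sam}. Its neighbourhood is {R1, R4}, so |N(S)| = 2 < |S| = 3.
Every subset of size less than 3 has at least as many neighbours as members, so 3 is the minimum.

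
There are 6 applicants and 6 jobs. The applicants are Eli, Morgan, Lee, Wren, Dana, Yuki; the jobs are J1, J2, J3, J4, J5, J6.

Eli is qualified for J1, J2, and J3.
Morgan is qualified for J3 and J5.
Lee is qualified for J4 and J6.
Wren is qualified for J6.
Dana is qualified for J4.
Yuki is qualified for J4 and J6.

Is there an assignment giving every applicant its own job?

The set {Lee, Wren, Dana, Yuki} has only 2 neighbours ({J4, J6}), so by Hall's theorem at most 4 of the 6 applicants can be matched.
Hence no matching covers every applicant.

No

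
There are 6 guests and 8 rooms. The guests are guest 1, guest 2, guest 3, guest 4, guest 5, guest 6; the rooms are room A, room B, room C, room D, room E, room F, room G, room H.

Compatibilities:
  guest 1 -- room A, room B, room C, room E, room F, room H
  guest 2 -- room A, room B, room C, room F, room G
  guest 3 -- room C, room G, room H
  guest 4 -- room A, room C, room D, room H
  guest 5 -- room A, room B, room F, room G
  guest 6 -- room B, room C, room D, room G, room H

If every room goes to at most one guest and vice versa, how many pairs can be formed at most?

A valid assignment of size 6: guest 1-room A, guest 2-room C, guest 3-room G, guest 4-room H, guest 5-room F, guest 6-room D.
This saturates every guest, so 6 is the maximum.

6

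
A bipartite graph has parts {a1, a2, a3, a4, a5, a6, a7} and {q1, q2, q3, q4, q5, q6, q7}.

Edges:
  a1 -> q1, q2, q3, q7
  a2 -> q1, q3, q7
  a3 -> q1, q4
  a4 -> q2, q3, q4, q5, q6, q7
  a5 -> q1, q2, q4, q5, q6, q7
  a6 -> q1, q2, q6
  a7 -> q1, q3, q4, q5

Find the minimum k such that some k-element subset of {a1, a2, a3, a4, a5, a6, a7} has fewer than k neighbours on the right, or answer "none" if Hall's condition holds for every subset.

none

A matching saturating every left vertex exists, for instance a1→q7, a2→q3, a3→q1, a4→q5, a5→q6, a6→q2, a7→q4.
By Hall's marriage theorem, this means |N(S)| ≥ |S| for every subset S, so no violating subset exists.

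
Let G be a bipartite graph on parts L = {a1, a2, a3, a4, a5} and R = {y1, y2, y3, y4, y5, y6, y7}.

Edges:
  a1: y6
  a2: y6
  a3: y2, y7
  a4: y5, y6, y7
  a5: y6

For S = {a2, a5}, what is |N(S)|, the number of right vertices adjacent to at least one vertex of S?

The union of neighbours of {a2, a5} is {y6}, which has 1 element.
Since |N(S)| = 1 < |S| = 2, Hall's condition fails for this subset.

1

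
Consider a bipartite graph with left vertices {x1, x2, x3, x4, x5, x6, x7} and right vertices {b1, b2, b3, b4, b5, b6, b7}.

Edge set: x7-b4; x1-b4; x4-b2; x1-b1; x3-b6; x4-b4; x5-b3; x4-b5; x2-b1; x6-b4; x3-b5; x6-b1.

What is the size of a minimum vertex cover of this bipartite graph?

5

The 5 edges x1–b4, x2–b1, x3–b6, x4–b5, x5–b3 form a matching, so any vertex cover needs at least 5 vertices (one per matched edge).
Conversely {x3, x4, x5, b1, b4} meets every edge and has exactly 5 vertices, so 5 is optimal.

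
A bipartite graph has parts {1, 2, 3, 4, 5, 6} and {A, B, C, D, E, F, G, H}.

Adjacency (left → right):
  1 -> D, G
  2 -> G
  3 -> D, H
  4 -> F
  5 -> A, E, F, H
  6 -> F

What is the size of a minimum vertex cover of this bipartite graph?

5

The 5 edges 1–D, 2–G, 3–H, 4–F, 5–E form a matching, so any vertex cover needs at least 5 vertices (one per matched edge).
Conversely {1, 2, 3, 5, F} meets every edge and has exactly 5 vertices, so 5 is optimal.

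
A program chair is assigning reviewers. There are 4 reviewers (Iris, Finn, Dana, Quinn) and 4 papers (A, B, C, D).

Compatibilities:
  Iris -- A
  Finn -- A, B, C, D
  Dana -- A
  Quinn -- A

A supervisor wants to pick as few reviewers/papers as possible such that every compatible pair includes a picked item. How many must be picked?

{Finn, A} is a vertex cover of size 2: every edge has an endpoint in this set.
No smaller cover exists because Iris–A, Finn–B is a matching of size 2, and a cover must include an endpoint of each of these disjoint edges (König's theorem).

2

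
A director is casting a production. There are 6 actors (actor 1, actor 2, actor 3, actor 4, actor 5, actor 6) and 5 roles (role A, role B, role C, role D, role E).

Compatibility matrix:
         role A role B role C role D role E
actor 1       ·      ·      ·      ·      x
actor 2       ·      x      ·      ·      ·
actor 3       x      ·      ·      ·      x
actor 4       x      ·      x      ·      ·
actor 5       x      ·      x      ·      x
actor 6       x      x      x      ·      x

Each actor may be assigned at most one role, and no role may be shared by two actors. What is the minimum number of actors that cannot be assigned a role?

2

One maximum matching: actor 1-role E, actor 2-role B, actor 3-role A, actor 4-role C.
The set {actor 1, actor 2, actor 3, actor 4, actor 5, actor 6} has only 4 neighbours ({role A, role B, role C, role E}), so by Hall's theorem at most 4 of the 6 actors can be matched.
That matches 4 of the 6, leaving 2 unmatched; no matching can do better.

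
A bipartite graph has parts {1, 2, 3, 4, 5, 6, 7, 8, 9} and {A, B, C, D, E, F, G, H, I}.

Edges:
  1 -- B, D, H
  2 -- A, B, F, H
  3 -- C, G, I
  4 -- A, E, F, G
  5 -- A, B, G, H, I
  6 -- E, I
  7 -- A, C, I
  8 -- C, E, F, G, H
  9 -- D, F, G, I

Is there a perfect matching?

Yes

A valid assignment of size 9: 1–D, 2–B, 3–C, 4–E, 5–H, 6–I, 7–A, 8–G, 9–F.
All 9 left vertices are covered.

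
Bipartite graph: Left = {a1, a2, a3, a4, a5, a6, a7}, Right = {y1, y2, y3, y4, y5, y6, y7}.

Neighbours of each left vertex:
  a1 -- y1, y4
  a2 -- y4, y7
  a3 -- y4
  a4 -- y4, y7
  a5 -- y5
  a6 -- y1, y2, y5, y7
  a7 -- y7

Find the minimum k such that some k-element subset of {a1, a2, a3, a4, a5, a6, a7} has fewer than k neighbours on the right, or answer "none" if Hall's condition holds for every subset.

Take S = {a2, a3, a4}. Its neighbourhood is {y4, y7}, so |N(S)| = 2 < |S| = 3.
Every subset of size less than 3 has at least as many neighbours as members, so 3 is the minimum.

3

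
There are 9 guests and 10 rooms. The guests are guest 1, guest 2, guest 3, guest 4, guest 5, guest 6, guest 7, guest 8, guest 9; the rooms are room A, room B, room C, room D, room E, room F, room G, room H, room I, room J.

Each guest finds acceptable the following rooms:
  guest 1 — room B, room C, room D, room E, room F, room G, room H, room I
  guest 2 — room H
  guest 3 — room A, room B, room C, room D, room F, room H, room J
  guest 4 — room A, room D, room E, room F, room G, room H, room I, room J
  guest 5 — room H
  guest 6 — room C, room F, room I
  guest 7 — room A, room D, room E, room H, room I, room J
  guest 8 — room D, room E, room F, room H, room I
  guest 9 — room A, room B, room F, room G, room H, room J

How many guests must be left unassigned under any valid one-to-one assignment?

One maximum matching: guest 1-room E, guest 2-room H, guest 3-room C, guest 4-room A, guest 6-room F, guest 7-room I, guest 8-room D, guest 9-room J.
The set {guest 2, guest 5} has only 1 neighbour ({room H}), so by Hall's theorem at most 8 of the 9 guests can be matched.
That matches 8 of the 9, leaving 1 unmatched; no matching can do better.

1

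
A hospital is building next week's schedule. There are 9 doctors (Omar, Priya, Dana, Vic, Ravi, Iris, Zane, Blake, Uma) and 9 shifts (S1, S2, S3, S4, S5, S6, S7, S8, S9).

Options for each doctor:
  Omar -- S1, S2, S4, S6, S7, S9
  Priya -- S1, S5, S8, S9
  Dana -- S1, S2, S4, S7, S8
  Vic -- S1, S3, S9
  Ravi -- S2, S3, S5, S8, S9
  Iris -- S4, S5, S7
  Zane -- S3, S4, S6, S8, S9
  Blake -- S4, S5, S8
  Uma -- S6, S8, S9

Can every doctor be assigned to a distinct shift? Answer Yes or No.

Yes

One maximum matching: Omar–S6, Priya–S9, Dana–S7, Vic–S1, Ravi–S2, Iris–S4, Zane–S3, Blake–S5, Uma–S8.
All 9 doctors are covered.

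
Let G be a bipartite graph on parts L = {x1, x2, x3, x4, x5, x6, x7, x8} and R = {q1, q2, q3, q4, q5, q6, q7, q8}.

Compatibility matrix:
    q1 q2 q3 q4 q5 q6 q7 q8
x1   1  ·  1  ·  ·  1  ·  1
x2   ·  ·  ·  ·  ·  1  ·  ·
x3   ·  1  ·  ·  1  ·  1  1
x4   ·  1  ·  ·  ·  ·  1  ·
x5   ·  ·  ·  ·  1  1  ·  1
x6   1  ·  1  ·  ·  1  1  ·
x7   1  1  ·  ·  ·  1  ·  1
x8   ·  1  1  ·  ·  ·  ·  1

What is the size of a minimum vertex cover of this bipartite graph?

{q1, q2, q3, q5, q6, q7, q8} is a vertex cover of size 7: every edge has an endpoint in this set.
No smaller cover exists because x1–q1, x2–q6, x3–q8, x4–q7, x5–q5, x6–q3, x7–q2 is a matching of size 7, and a cover must include an endpoint of each of these disjoint edges (König's theorem).

7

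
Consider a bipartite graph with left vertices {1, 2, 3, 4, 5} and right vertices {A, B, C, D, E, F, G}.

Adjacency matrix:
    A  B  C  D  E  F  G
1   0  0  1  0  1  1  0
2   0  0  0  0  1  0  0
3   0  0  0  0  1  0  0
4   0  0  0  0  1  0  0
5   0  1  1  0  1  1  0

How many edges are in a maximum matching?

3

One maximum matching: 1–C, 2–E, 5–B.
The set {2, 3, 4} has only 1 neighbour ({E}), so by Hall's theorem at most 3 of the 5 left vertices can be matched.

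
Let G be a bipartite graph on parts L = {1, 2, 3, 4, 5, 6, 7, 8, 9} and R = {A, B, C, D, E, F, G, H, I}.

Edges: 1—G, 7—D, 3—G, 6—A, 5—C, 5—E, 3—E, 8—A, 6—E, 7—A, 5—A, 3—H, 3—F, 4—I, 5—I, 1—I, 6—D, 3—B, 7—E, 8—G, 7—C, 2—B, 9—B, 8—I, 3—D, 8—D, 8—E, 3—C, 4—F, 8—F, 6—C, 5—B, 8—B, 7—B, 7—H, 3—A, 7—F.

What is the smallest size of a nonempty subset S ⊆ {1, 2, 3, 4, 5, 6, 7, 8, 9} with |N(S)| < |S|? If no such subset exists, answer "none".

Take S = {2, 9}. Its neighbourhood is {B}, so |N(S)| = 1 < |S| = 2.
No single vertex violates Hall's condition since each has at least one neighbour, so 2 is the minimum.

2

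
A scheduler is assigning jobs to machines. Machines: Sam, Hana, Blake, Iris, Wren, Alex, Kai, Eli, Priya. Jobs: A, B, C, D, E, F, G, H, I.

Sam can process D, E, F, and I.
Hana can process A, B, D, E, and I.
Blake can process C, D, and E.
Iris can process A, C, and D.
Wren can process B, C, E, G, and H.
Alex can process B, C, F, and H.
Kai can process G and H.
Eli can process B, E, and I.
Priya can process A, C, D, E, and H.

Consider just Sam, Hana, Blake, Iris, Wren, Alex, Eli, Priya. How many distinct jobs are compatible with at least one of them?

9

The union of neighbours of {Sam, Hana, Blake, Iris, Wren, Alex, Eli, Priya} is {A, B, C, D, E, F, G, H, I}, which has 9 elements.
Since |N(S)| = 9 ≥ |S| = 8, Hall's condition holds for this subset.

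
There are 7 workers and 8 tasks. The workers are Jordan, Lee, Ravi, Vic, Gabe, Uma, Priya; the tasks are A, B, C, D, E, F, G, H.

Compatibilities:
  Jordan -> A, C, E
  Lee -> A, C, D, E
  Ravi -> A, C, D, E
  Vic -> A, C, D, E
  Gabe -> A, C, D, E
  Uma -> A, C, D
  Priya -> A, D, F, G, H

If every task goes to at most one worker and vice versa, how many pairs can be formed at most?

For example, pair Jordan–A, Lee–D, Ravi–C, Vic–E, Priya–G.
The set {Jordan, Lee, Ravi, Vic, Gabe, Uma} has only 4 neighbours ({A, C, D, E}), so by Hall's theorem at most 5 of the 7 workers can be matched.

5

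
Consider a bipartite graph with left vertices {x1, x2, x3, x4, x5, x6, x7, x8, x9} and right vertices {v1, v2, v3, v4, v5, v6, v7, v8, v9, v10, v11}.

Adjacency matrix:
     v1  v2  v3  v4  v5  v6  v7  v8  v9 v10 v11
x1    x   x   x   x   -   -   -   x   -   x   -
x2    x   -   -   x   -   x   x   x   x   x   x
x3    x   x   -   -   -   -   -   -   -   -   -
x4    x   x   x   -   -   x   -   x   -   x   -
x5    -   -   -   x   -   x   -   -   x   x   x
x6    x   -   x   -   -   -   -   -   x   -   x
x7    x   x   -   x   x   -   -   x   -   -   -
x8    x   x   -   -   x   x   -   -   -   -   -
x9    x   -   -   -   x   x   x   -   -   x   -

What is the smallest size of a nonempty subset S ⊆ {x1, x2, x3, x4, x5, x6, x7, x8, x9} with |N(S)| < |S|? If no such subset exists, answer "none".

A matching saturating every left vertex exists, for instance x1→v8, x2→v11, x3→v2, x4→v3, x5→v4, x6→v1, x7→v5, x8→v6, x9→v10.
By Hall's marriage theorem, this means |N(S)| ≥ |S| for every subset S, so no violating subset exists.

none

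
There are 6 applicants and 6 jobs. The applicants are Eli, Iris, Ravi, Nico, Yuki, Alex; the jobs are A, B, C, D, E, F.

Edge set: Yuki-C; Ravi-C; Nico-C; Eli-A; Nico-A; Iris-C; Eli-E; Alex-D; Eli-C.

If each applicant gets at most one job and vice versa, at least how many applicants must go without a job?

A valid assignment of size 4: Eli→E, Iris→C, Nico→A, Alex→D.
The set {Iris, Ravi, Yuki} has only 1 neighbour ({C}), so by Hall's theorem at most 4 of the 6 applicants can be matched.
That matches 4 of the 6, leaving 2 unmatched; no matching can do better.

2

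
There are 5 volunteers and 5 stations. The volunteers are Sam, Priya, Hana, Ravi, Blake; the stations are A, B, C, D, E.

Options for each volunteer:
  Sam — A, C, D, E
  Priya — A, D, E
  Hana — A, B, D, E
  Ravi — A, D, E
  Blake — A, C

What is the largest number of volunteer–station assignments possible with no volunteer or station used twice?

For example, pair Sam-E, Priya-A, Hana-B, Ravi-D, Blake-C.
All 5 volunteers are matched, so no larger matching exists.

5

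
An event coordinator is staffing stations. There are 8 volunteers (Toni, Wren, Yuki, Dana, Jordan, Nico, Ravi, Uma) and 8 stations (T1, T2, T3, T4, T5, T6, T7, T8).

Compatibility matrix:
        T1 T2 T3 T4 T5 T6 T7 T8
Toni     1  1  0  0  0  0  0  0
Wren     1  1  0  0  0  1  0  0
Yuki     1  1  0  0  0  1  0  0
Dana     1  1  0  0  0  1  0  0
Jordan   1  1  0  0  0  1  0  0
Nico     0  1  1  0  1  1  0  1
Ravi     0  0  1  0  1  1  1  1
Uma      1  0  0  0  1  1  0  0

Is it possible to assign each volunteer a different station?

The set {Toni, Wren, Yuki, Dana, Jordan} has only 3 neighbours ({T1, T2, T6}), so by Hall's theorem at most 6 of the 8 volunteers can be matched.
Hence no matching covers every volunteer.

No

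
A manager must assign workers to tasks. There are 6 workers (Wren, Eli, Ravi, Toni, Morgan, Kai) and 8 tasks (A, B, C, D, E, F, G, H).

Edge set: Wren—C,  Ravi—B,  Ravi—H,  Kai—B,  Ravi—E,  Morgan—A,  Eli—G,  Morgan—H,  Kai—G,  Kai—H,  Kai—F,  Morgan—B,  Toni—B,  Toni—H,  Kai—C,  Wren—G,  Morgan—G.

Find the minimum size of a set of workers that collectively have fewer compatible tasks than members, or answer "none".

A matching saturating every worker exists, for instance Wren→C, Eli→G, Ravi→E, Toni→B, Morgan→A, Kai→H.
By Hall's marriage theorem, this means |N(S)| ≥ |S| for every subset S, so no violating subset exists.

none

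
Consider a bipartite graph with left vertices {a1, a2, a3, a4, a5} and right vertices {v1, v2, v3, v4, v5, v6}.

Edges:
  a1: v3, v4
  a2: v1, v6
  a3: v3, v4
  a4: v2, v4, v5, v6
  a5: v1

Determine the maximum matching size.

A valid assignment of size 5: a1-v3, a2-v6, a3-v4, a4-v2, a5-v1.
All 5 left vertices are matched, so no larger matching exists.

5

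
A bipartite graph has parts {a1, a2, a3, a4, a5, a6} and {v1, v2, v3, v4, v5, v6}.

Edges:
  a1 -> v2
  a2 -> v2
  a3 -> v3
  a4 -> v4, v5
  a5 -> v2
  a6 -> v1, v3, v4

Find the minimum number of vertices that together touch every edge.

4

A maximum matching has 4 edges (e.g. a1–v2, a3–v3, a4–v4, a6–v1).
By König's theorem the minimum vertex cover has the same size. One such cover is {a3, a4, a6, v2}.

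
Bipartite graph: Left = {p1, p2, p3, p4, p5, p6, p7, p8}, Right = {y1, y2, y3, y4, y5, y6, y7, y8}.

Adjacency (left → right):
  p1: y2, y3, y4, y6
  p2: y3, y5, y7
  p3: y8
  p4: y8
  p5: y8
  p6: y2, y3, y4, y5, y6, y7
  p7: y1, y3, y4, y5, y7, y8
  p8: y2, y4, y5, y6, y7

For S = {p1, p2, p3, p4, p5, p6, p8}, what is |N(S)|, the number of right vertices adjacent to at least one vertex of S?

7

The union of neighbours of {p1, p2, p3, p4, p5, p6, p8} is {y2, y3, y4, y5, y6, y7, y8}, which has 7 elements.
Since |N(S)| = 7 ≥ |S| = 7, Hall's condition holds for this subset.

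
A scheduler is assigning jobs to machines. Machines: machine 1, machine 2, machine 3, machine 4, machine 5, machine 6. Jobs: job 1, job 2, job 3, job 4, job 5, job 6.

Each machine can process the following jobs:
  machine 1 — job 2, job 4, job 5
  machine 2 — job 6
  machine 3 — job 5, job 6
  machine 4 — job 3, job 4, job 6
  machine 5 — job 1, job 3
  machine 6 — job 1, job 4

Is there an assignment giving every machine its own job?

Yes

A valid assignment of size 6: machine 1–job 2, machine 2–job 6, machine 3–job 5, machine 4–job 4, machine 5–job 3, machine 6–job 1.
All 6 machines are covered.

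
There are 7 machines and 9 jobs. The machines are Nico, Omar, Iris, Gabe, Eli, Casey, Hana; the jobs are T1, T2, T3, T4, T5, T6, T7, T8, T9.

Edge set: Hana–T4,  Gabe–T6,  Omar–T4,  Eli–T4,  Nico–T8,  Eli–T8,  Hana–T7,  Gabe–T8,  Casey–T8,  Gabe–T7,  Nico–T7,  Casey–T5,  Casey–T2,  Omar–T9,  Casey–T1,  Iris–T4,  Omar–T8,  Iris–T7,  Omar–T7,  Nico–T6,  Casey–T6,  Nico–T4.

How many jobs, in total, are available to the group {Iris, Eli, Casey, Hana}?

The union of neighbours of {Iris, Eli, Casey, Hana} is {T1, T2, T4, T5, T6, T7, T8}, which has 7 elements.
Since |N(S)| = 7 ≥ |S| = 4, Hall's condition holds for this subset.

7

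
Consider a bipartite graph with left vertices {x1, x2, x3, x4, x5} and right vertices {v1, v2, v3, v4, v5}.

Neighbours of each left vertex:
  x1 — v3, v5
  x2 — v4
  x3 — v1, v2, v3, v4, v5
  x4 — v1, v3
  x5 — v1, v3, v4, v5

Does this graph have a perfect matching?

Yes

A valid assignment of size 5: x1–v5, x2–v4, x3–v2, x4–v3, x5–v1.
All 5 left vertices are covered.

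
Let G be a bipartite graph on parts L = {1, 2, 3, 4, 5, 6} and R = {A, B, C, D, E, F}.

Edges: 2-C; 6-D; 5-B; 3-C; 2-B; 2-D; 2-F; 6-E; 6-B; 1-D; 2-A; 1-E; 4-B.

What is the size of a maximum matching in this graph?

5

For example, pair 1→D, 2→A, 3→C, 4→B, 6→E.
The set {4, 5} has only 1 neighbour ({B}), so by Hall's theorem at most 5 of the 6 left vertices can be matched.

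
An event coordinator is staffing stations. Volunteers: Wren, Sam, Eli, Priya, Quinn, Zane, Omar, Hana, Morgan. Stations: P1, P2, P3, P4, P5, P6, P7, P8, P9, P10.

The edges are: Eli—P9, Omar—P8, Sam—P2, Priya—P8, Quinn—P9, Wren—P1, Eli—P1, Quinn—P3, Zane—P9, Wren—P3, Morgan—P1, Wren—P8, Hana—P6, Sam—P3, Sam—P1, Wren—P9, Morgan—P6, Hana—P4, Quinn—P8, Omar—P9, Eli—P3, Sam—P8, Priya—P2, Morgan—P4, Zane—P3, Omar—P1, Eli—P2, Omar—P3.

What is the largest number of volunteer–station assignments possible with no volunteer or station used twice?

7

For example, pair Wren-P3, Sam-P8, Eli-P1, Priya-P2, Quinn-P9, Hana-P4, Morgan-P6.
The set {Wren, Sam, Eli, Priya, Quinn, Zane, Omar} has only 5 neighbours ({P1, P2, P3, P8, P9}), so by Hall's theorem at most 7 of the 9 volunteers can be matched.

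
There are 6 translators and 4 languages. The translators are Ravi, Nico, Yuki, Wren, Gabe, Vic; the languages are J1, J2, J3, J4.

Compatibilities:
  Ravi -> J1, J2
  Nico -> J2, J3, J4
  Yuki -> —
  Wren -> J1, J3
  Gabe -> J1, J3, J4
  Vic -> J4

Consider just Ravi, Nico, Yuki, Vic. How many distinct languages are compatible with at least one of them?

The union of neighbours of {Ravi, Nico, Yuki, Vic} is {J1, J2, J3, J4}, which has 4 elements.
Since |N(S)| = 4 ≥ |S| = 4, Hall's condition holds for this subset.

4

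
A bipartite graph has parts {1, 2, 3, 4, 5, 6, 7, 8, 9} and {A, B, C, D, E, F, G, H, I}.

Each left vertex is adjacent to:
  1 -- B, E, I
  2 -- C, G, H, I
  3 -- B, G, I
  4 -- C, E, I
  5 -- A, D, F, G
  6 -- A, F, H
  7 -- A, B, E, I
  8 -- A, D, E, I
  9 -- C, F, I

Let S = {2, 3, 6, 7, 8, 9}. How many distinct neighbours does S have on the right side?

9

The union of neighbours of {2, 3, 6, 7, 8, 9} is {A, B, C, D, E, F, G, H, I}, which has 9 elements.
Since |N(S)| = 9 ≥ |S| = 6, Hall's condition holds for this subset.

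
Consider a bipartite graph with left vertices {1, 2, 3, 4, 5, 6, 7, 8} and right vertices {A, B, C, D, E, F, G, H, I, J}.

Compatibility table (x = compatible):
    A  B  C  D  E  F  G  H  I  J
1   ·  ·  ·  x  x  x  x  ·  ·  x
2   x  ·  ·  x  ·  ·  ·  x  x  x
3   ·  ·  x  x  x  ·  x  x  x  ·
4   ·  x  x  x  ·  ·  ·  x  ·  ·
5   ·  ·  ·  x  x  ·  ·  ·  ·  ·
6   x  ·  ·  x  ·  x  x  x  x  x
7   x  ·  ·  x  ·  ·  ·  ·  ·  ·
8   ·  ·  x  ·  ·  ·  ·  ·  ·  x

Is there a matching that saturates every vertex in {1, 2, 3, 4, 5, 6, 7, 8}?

One maximum matching: 1-G, 2-I, 3-E, 4-B, 5-D, 6-H, 7-A, 8-J.
Every left vertex is matched, so this matching saturates all of them.

Yes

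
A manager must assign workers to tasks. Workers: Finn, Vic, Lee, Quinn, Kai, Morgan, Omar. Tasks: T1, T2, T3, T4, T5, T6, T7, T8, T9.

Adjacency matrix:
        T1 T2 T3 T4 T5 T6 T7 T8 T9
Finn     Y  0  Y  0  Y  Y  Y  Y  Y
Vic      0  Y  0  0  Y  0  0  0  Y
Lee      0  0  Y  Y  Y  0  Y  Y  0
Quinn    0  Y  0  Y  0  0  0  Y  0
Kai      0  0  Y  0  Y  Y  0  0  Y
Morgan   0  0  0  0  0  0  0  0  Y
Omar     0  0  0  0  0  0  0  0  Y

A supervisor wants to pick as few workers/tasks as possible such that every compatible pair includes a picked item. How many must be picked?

A maximum matching has 6 edges (e.g. Finn–T7, Vic–T5, Lee–T4, Quinn–T8, Kai–T6, Morgan–T9).
By König's theorem the minimum vertex cover has the same size. One such cover is {Finn, Vic, Lee, Quinn, Kai, T9}.

6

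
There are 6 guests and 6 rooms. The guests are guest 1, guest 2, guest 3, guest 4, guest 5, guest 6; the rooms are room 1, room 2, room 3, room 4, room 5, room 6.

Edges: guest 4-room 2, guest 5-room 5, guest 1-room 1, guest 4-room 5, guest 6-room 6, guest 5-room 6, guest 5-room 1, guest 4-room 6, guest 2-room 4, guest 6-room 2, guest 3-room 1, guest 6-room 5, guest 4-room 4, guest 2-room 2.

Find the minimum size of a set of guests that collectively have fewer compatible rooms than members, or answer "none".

Take S = {guest 1, guest 3}. Its neighbourhood is {room 1}, so |N(S)| = 1 < |S| = 2.
No single vertex violates Hall's condition since each has at least one neighbour, so 2 is the minimum.

2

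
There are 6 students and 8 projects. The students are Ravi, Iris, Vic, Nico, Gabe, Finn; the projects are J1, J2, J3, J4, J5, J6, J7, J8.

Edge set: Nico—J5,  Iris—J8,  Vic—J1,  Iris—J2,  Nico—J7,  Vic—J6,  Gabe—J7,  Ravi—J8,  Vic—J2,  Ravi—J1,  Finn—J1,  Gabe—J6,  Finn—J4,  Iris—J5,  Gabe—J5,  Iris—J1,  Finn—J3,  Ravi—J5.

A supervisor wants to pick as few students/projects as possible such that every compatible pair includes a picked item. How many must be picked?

{Ravi, Iris, Vic, Nico, Gabe, Finn} is a vertex cover of size 6: every edge has an endpoint in this set.
No smaller cover exists because Ravi–J8, Iris–J5, Vic–J1, Nico–J7, Gabe–J6, Finn–J3 is a matching of size 6, and a cover must include an endpoint of each of these disjoint edges (König's theorem).

6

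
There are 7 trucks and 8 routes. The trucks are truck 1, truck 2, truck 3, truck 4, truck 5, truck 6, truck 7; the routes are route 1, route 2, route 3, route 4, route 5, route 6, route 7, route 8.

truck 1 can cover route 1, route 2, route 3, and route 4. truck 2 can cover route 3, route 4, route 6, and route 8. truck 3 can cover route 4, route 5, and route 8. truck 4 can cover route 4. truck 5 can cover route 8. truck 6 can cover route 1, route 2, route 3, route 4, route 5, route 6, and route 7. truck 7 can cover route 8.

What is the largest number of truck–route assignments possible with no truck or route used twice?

6

For example, pair truck 1→route 2, truck 2→route 6, truck 3→route 5, truck 4→route 4, truck 5→route 8, truck 6→route 3.
The set {truck 5, truck 7} has only 1 neighbour ({route 8}), so by Hall's theorem at most 6 of the 7 trucks can be matched.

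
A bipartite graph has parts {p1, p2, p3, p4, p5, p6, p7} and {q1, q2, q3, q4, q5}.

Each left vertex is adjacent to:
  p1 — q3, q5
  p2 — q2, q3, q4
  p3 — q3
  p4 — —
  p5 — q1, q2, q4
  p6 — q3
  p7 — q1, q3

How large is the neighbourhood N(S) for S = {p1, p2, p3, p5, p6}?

5

The union of neighbours of {p1, p2, p3, p5, p6} is {q1, q2, q3, q4, q5}, which has 5 elements.
Since |N(S)| = 5 ≥ |S| = 5, Hall's condition holds for this subset.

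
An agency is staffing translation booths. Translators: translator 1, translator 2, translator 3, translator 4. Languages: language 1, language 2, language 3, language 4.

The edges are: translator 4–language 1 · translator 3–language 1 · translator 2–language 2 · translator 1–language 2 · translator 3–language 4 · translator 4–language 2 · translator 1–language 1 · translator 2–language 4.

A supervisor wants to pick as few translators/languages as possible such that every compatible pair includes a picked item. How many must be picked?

3

A maximum matching has 3 edges (e.g. translator 1–language 1, translator 2–language 2, translator 3–language 4).
By König's theorem the minimum vertex cover has the same size. One such cover is {language 1, language 2, language 4}.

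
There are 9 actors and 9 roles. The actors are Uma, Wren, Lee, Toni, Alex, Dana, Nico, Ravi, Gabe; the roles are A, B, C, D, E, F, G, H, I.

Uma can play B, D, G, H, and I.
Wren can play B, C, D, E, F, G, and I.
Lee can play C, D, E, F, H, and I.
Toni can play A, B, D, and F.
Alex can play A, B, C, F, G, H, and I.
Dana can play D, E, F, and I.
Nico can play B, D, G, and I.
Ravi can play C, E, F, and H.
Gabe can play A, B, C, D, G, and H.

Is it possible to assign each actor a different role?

Yes

A valid assignment of size 9: Uma→B, Wren→E, Lee→H, Toni→A, Alex→I, Dana→F, Nico→D, Ravi→C, Gabe→G.
Every actor is matched, so this is a perfect matching.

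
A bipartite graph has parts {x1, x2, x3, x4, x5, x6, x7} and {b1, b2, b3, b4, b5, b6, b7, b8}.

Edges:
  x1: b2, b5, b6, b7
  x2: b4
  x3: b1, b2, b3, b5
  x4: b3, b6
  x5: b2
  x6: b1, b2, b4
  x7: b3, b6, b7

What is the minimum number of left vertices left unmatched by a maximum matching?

0

For example, pair x1–b7, x2–b4, x3–b5, x4–b6, x5–b2, x6–b1, x7–b3.
This saturates every left vertex, so 7 is the maximum.
That matches 7 of the 7, leaving 0 unmatched; no matching can do better.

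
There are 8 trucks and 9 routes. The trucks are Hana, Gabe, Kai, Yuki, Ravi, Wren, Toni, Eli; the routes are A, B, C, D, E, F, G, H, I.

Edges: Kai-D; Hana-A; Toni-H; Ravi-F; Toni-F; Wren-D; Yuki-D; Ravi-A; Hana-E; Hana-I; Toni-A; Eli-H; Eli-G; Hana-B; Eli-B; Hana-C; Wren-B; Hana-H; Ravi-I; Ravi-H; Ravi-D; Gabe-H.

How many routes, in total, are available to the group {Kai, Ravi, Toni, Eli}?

7

The union of neighbours of {Kai, Ravi, Toni, Eli} is {A, B, D, F, G, H, I}, which has 7 elements.
Since |N(S)| = 7 ≥ |S| = 4, Hall's condition holds for this subset.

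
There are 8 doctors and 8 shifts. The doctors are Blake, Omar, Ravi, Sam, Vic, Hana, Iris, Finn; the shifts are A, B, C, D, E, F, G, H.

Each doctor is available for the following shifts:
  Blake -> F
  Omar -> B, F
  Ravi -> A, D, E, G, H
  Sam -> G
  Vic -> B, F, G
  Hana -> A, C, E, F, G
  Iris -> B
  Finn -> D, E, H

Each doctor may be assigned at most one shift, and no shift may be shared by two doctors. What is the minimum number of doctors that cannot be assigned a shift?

One maximum matching: Blake-F, Omar-B, Ravi-A, Sam-G, Hana-C, Finn-E.
The set {Blake, Omar, Sam, Vic, Iris} has only 3 neighbours ({B, F, G}), so by Hall's theorem at most 6 of the 8 doctors can be matched.
That matches 6 of the 8, leaving 2 unmatched; no matching can do better.

2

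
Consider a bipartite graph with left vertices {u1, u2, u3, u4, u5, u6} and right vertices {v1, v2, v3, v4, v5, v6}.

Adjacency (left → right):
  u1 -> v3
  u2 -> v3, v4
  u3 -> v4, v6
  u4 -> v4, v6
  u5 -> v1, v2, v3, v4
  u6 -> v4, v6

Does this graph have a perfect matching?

The set {u1, u2, u3, u4, u6} has only 3 neighbours ({v3, v4, v6}), so by Hall's theorem at most 4 of the 6 left vertices can be matched.
Hence no matching covers every left vertex.

No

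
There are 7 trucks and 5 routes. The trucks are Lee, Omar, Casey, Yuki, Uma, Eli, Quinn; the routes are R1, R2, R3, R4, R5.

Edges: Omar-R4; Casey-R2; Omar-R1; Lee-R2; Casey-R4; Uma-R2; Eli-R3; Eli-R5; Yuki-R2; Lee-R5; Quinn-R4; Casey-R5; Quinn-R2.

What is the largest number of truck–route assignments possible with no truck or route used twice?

5

For example, pair Lee-R5, Omar-R1, Casey-R4, Yuki-R2, Eli-R3.
The set {Lee, Casey, Yuki, Uma, Quinn} has only 3 neighbours ({R2, R4, R5}), so by Hall's theorem at most 5 of the 7 trucks can be matched.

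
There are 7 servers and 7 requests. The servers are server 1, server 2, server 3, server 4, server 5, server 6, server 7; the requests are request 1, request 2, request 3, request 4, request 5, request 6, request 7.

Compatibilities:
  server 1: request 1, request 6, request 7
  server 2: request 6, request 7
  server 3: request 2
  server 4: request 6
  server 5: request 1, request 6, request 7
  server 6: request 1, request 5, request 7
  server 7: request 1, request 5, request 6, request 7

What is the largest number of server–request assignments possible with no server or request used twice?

5

A valid assignment of size 5: server 1→request 1, server 2→request 7, server 3→request 2, server 4→request 6, server 6→request 5.
The set {server 1, server 2, server 4, server 5, server 6, server 7} has only 4 neighbours ({request 1, request 5, request 6, request 7}), so by Hall's theorem at most 5 of the 7 servers can be matched.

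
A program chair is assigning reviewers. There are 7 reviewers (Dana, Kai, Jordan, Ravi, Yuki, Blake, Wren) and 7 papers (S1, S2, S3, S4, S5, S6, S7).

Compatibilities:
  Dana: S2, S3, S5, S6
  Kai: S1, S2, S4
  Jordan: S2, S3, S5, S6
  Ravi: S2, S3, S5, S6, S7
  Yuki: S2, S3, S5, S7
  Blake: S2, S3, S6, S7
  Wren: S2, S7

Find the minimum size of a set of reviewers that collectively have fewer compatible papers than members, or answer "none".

6

Take S = {Dana, Jordan, Ravi, Yuki, Blake, Wren}. Its neighbourhood is {S2, S3, S5, S6, S7}, so |N(S)| = 5 < |S| = 6.
Every subset of size less than 6 has at least as many neighbours as members, so 6 is the minimum.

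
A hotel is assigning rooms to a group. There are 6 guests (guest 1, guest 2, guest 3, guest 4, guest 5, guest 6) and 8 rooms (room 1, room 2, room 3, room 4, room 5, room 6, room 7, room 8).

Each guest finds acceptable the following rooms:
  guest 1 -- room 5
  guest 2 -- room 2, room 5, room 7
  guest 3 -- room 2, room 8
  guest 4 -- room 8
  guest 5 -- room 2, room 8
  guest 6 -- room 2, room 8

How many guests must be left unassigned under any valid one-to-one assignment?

One maximum matching: guest 1–room 5, guest 2–room 7, guest 3–room 2, guest 4–room 8.
The set {guest 3, guest 4, guest 5, guest 6} has only 2 neighbours ({room 2, room 8}), so by Hall's theorem at most 4 of the 6 guests can be matched.
That matches 4 of the 6, leaving 2 unmatched; no matching can do better.

2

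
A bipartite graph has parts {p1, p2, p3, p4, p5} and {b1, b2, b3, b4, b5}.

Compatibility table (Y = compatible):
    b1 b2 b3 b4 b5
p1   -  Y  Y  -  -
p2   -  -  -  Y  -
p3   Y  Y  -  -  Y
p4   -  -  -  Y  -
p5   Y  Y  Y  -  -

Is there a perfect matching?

The set {p2, p4} has only 1 neighbour ({b4}), so by Hall's theorem at most 4 of the 5 left vertices can be matched.
Hence no matching covers every left vertex.

No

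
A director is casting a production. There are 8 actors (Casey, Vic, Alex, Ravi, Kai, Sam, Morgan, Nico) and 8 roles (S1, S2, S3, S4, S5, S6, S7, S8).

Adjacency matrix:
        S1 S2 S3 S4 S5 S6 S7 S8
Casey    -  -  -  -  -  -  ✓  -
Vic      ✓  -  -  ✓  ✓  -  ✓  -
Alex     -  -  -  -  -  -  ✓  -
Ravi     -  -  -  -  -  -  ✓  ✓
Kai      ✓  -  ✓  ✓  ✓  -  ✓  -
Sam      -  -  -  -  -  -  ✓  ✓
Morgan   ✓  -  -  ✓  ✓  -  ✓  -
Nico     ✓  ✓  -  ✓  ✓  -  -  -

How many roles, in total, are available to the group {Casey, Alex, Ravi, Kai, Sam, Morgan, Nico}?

The union of neighbours of {Casey, Alex, Ravi, Kai, Sam, Morgan, Nico} is {S1, S2, S3, S4, S5, S7, S8}, which has 7 elements.
Since |N(S)| = 7 ≥ |S| = 7, Hall's condition holds for this subset.

7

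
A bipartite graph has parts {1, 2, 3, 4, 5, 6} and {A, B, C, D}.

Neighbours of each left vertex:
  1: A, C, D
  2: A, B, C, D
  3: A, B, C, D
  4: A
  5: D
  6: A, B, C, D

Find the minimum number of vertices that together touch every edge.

{A, B, C, D} is a vertex cover of size 4: every edge has an endpoint in this set.
No smaller cover exists because 1–D, 2–C, 3–B, 4–A is a matching of size 4, and a cover must include an endpoint of each of these disjoint edges (König's theorem).

4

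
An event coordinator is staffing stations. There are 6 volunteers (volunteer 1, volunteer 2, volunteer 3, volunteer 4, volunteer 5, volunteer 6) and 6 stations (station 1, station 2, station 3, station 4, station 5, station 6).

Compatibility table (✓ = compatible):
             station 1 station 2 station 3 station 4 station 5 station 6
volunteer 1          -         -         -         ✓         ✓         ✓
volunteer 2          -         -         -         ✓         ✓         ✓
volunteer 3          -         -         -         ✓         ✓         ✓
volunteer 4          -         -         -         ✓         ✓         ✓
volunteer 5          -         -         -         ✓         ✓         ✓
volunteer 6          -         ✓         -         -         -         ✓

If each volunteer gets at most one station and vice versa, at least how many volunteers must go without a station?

For example, pair volunteer 1-station 6, volunteer 2-station 4, volunteer 3-station 5, volunteer 6-station 2.
The set {volunteer 1, volunteer 2, volunteer 3, volunteer 4, volunteer 5} has only 3 neighbours ({station 4, station 5, station 6}), so by Hall's theorem at most 4 of the 6 volunteers can be matched.
That matches 4 of the 6, leaving 2 unmatched; no matching can do better.

2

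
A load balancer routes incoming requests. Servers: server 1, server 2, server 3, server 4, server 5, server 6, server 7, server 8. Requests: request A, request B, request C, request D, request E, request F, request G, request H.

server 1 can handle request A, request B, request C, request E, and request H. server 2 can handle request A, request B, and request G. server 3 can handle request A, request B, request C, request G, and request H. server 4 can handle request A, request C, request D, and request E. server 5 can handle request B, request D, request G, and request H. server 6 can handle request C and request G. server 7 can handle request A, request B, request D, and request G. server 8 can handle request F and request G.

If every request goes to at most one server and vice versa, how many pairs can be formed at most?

One maximum matching: server 1→request B, server 2→request A, server 3→request G, server 4→request E, server 5→request H, server 6→request C, server 7→request D, server 8→request F.
This saturates every server, so 8 is the maximum.

8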